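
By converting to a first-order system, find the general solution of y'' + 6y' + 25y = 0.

Let x_1 = y, x_2 = y'. Then x_1' = x_2 and x_2' = -25x_1 - 6x_2.
A = [[0,1],[-25,-6]]; det(A-λI) = λ^2 + 6λ + 25.
Eigenvalues λ = -3 ± 4i.

y(t) = c_1e^(-3t)cos(4t) + c_2e^(-3t)sin(4t)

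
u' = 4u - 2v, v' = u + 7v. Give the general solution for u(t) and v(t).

Coefficient matrix A = [[4, -2], [1, 7]].
Characteristic polynomial det(A - λI) = λ^2 - 11λ + 30 = 0.
Eigenvalues λ = 5, 6.
For λ=5: (A-λI) row 1 is [-1, -2], so an eigenvector is (-2, 1).
For λ=6: (A-λI) row 1 is [-2, -2], so an eigenvector is (-1, 1).
General solution: K_1e^(5t)(-2,1) + K_2e^(6t)(-1,1).

u(t) = -2K_1e^(5t) - K_2e^(6t), v(t) = K_1e^(5t) + K_2e^(6t)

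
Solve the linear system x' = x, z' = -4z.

Coefficient matrix A = [[1, 0], [0, -4]].
Characteristic polynomial det(A - λI) = λ^2 + 3λ - 4 = 0.
Eigenvalues λ = -4, 1.
For λ=-4: (A-λI) row 1 is [5, 0], so an eigenvector is (0, -1).
For λ=1: (A-λI) row 2 is [0, -5], so an eigenvector is (1, 0).
General solution: C_1e^(-4t)(0,-1) + C_2e^(t)(1,0).

x(t) = C_2e^(t), z(t) = -C_1e^(-4t)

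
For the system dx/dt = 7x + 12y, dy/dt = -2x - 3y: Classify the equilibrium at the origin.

A = [[7,12],[-2,-3]]; det(A-λI) = λ^2 - 4λ + 3.
λ = 3, 1: both positive.

unstable node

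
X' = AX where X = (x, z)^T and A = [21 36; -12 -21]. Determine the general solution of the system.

x(t) = -2K_1e^(3t) + 3K_2e^(-3t), z(t) = K_1e^(3t) - 2K_2e^(-3t)

Coefficient matrix A = [[21, 36], [-12, -21]].
Characteristic polynomial det(A - λI) = λ^2 - 9 = 0.
Eigenvalues λ = 3, -3.
For λ=3: (A-λI) row 1 is [18, 36], so an eigenvector is (-2, 1).
For λ=-3: (A-λI) row 1 is [24, 36], so an eigenvector is (3, -2).
General solution: K_1e^(3t)(-2,1) + K_2e^(-3t)(3,-2).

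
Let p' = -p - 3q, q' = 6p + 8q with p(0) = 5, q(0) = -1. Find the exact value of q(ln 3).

A = [[-1,-3],[6,8]]; eigenvalues λ = 5, 2.
Eigenvectors: (1,-2) for λ=5, (1,-1) for λ=2.
From the initial condition, c_1 = -4, c_2 = 9.
q(ln 3) = (-4)(3^5)(-2) + (9)(3^2)(-1) = 1863.

1863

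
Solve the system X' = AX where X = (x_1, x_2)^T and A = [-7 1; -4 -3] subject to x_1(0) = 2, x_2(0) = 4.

Coefficient matrix A = [[-7, 1], [-4, -3]].
Characteristic polynomial det(A - λI) = λ^2 + 10λ + 25 = 0.
Single eigenvalue λ = -5 with algebraic multiplicity 2.
Eigenvector v = (-1,-2); generalized eigenvector w with (A-λI)w=v is (2,3).
General solution: e^(-5t)[K_1·v + K_2·(t·v + w)].
Applying x_1(0)=2, x_2(0)=4 gives K_1=-2, K_2=0.

x_1(t) = 2e^(-5t), x_2(t) = 4e^(-5t)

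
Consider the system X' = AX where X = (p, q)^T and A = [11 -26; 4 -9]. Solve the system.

p(t) = 3K_1e^(t)sin(2t) - 2K_1e^(t)cos(2t) - 2K_2e^(t)sin(2t) - 3K_2e^(t)cos(2t), q(t) = K_1e^(t)sin(2t) - K_1e^(t)cos(2t) - K_2e^(t)sin(2t) - K_2e^(t)cos(2t)

Coefficient matrix A = [[11, -26], [4, -9]].
Characteristic polynomial det(A - λI) = λ^2 - 2λ + 5 = 0.
Eigenvalues λ = 1 ± 2i (complex conjugate pair).
For λ=1+2i: an eigenvector is (-2,-1) - i(3,1) = (-2 - 3i, -1 - i).
A real fundamental pair from Re and Im of e^((1+2i)t)v: X_1 = e^(t)(cos(2t)·(-2,-1) + sin(2t)·(3,1)), X_2 = e^(t)(sin(2t)·(-2,-1) - cos(2t)·(3,1)).
General solution: K_1X_1 + K_2X_2.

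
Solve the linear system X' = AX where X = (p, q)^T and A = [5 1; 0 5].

p(t) = c_1e^(5t) + c_2te^(5t) + 3c_2e^(5t), q(t) = c_2e^(5t)

Coefficient matrix A = [[5, 1], [0, 5]].
Characteristic polynomial det(A - λI) = λ^2 - 10λ + 25 = 0.
Single eigenvalue λ = 5 with algebraic multiplicity 2.
Eigenvector v = (1,0); generalized eigenvector w with (A-λI)w=v is (3,1).
General solution: e^(5t)[c_1·v + c_2·(t·v + w)].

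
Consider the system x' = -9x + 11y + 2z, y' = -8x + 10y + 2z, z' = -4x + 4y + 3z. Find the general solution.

Coefficient matrix A = [[-9, 11, 2], [-8, 10, 2], [-4, 4, 3]].
det(A - λI) = 0 gives eigenvalues λ = -1, 2, 3.
For λ=-1: eigenvector (3,2,1).
For λ=2: eigenvector (1,1,0).
For λ=3: eigenvector (2,2,1).
General solution: C_1e^(-t)(3,2,1) + C_2e^(2t)(1,1,0) + C_3e^(3t)(2,2,1).

x(t) = 3C_1e^(-t) + C_2e^(2t) + 2C_3e^(3t), y(t) = 2C_1e^(-t) + C_2e^(2t) + 2C_3e^(3t), z(t) = C_1e^(-t) + C_3e^(3t)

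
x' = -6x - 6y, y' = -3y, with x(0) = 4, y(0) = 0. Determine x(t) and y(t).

x(t) = 4e^(-6t), y(t) = 0

Coefficient matrix A = [[-6, -6], [0, -3]].
Characteristic polynomial det(A - λI) = λ^2 + 9λ + 18 = 0.
Eigenvalues λ = -3, -6.
For λ=-3: (A-λI) row 1 is [-3, -6], so an eigenvector is (-2, 1).
For λ=-6: (A-λI) row 1 is [0, -6], so an eigenvector is (-1, 0).
General solution: c_1e^(-3t)(-2,1) + c_2e^(-6t)(-1,0).
Applying x(0)=4, y(0)=0 gives c_1=0, c_2=-4.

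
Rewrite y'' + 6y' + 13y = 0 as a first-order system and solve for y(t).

Let x_1 = y, x_2 = y'. Then x_1' = x_2 and x_2' = -13x_1 - 6x_2.
A = [[0,1],[-13,-6]]; det(A-λI) = λ^2 + 6λ + 13.
Eigenvalues λ = -3 ± 2i.

y(t) = K_1e^(-3t)cos(2t) + K_2e^(-3t)sin(2t)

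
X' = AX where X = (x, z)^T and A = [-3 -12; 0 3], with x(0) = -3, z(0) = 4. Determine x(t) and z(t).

x(t) = -8e^(3t) + 5e^(-3t), z(t) = 4e^(3t)

Coefficient matrix A = [[-3, -12], [0, 3]].
Characteristic polynomial det(A - λI) = λ^2 - 9 = 0.
Eigenvalues λ = 3, -3.
For λ=3: (A-λI) row 1 is [-6, -12], so an eigenvector is (-2, 1).
For λ=-3: (A-λI) row 1 is [0, -12], so an eigenvector is (1, 0).
General solution: c_1e^(3t)(-2,1) + c_2e^(-3t)(1,0).
Applying x(0)=-3, z(0)=4 gives c_1=4, c_2=5.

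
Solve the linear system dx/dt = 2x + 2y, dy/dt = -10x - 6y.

Coefficient matrix A = [[2, 2], [-10, -6]].
Characteristic polynomial det(A - λI) = λ^2 + 4λ + 8 = 0.
Eigenvalues λ = -2 ± 2i (complex conjugate pair).
For λ=-2+2i: an eigenvector is (0,1) - i(1,-2) = (0 - i, 1 + 2i).
A real fundamental pair from Re and Im of e^((-2+2i)t)v: X_1 = e^(-2t)(cos(2t)·(0,1) + sin(2t)·(1,-2)), X_2 = e^(-2t)(sin(2t)·(0,1) - cos(2t)·(1,-2)).
General solution: C_1X_1 + C_2X_2.

x(t) = C_1e^(-2t)sin(2t) - C_2e^(-2t)cos(2t), y(t) = -2C_1e^(-2t)sin(2t) + C_1e^(-2t)cos(2t) + C_2e^(-2t)sin(2t) + 2C_2e^(-2t)cos(2t)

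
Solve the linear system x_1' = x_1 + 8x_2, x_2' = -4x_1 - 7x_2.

x_1(t) = -C_1e^(-3t)sin(4t) - C_1e^(-3t)cos(4t) - C_2e^(-3t)sin(4t) + C_2e^(-3t)cos(4t), x_2(t) = C_1e^(-3t)sin(4t) - C_2e^(-3t)cos(4t)

Coefficient matrix A = [[1, 8], [-4, -7]].
Characteristic polynomial det(A - λI) = λ^2 + 6λ + 25 = 0.
Eigenvalues λ = -3 ± 4i (complex conjugate pair).
For λ=-3+4i: an eigenvector is (-1,0) - i(-1,1) = (-1 + i, 0 - i).
A real fundamental pair from Re and Im of e^((-3+4i)t)v: X_1 = e^(-3t)(cos(4t)·(-1,0) + sin(4t)·(-1,1)), X_2 = e^(-3t)(sin(4t)·(-1,0) - cos(4t)·(-1,1)).
General solution: C_1X_1 + C_2X_2.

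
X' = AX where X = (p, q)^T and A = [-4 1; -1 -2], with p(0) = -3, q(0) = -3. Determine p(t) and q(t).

p(t) = -3e^(-3t), q(t) = -3e^(-3t)

Coefficient matrix A = [[-4, 1], [-1, -2]].
Characteristic polynomial det(A - λI) = λ^2 + 6λ + 9 = 0.
Single eigenvalue λ = -3 with algebraic multiplicity 2.
Eigenvector v = (1,1); generalized eigenvector w with (A-λI)w=v is (-3,-2).
General solution: e^(-3t)[C_1·v + C_2·(t·v + w)].
Applying p(0)=-3, q(0)=-3 gives C_1=-3, C_2=0.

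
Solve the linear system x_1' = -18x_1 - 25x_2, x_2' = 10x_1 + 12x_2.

Coefficient matrix A = [[-18, -25], [10, 12]].
Characteristic polynomial det(A - λI) = λ^2 + 6λ + 34 = 0.
Eigenvalues λ = -3 ± 5i (complex conjugate pair).
For λ=-3+5i: an eigenvector is (-2,1) - i(1,-1) = (-2 - i, 1 + i).
A real fundamental pair from Re and Im of e^((-3+5i)t)v: X_1 = e^(-3t)(cos(5t)·(-2,1) + sin(5t)·(1,-1)), X_2 = e^(-3t)(sin(5t)·(-2,1) - cos(5t)·(1,-1)).
General solution: C_1X_1 + C_2X_2.

x_1(t) = C_1e^(-3t)sin(5t) - 2C_1e^(-3t)cos(5t) - 2C_2e^(-3t)sin(5t) - C_2e^(-3t)cos(5t), x_2(t) = -C_1e^(-3t)sin(5t) + C_1e^(-3t)cos(5t) + C_2e^(-3t)sin(5t) + C_2e^(-3t)cos(5t)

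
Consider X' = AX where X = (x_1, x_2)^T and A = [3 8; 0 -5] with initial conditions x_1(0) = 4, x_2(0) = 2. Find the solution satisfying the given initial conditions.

Coefficient matrix A = [[3, 8], [0, -5]].
Characteristic polynomial det(A - λI) = λ^2 + 2λ - 15 = 0.
Eigenvalues λ = -5, 3.
For λ=-5: (A-λI) row 1 is [8, 8], so an eigenvector is (-1, 1).
For λ=3: (A-λI) row 1 is [0, 8], so an eigenvector is (-1, 0).
General solution: K_1e^(-5t)(-1,1) + K_2e^(3t)(-1,0).
Applying x_1(0)=4, x_2(0)=2 gives K_1=2, K_2=-6.

x_1(t) = 6e^(3t) - 2e^(-5t), x_2(t) = 2e^(-5t)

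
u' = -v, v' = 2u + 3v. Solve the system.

Coefficient matrix A = [[0, -1], [2, 3]].
Characteristic polynomial det(A - λI) = λ^2 - 3λ + 2 = 0.
Eigenvalues λ = 1, 2.
For λ=1: (A-λI) row 1 is [-1, -1], so an eigenvector is (-1, 1).
For λ=2: (A-λI) row 1 is [-2, -1], so an eigenvector is (-1, 2).
General solution: K_1e^(t)(-1,1) + K_2e^(2t)(-1,2).

u(t) = -K_1e^(t) - K_2e^(2t), v(t) = K_1e^(t) + 2K_2e^(2t)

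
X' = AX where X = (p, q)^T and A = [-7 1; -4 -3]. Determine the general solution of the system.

Coefficient matrix A = [[-7, 1], [-4, -3]].
Characteristic polynomial det(A - λI) = λ^2 + 10λ + 25 = 0.
Single eigenvalue λ = -5 with algebraic multiplicity 2.
Eigenvector v = (1,2); generalized eigenvector w with (A-λI)w=v is (-2,-3).
General solution: e^(-5t)[C_1·v + C_2·(t·v + w)].

p(t) = C_1e^(-5t) + C_2te^(-5t) - 2C_2e^(-5t), q(t) = 2C_1e^(-5t) + 2C_2te^(-5t) - 3C_2e^(-5t)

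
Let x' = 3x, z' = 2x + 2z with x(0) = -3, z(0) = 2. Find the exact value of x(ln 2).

A = [[3,0],[2,2]]; eigenvalues λ = 2, 3.
Eigenvectors: (0,-1) for λ=2, (-1,-2) for λ=3.
From the initial condition, c_1 = -8, c_2 = 3.
x(ln 2) = (-8)(2^2)(0) + (3)(2^3)(-1) = -24.

-24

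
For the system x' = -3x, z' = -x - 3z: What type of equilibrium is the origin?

stable improper node

A = [[-3,0],[-1,-3]]; det(A-λI) = λ^2 + 6λ + 9.
repeated λ = -3 with a single eigenvector.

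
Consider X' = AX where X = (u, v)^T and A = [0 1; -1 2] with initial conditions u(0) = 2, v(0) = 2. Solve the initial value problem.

u(t) = 2e^(t), v(t) = 2e^(t)

Coefficient matrix A = [[0, 1], [-1, 2]].
Characteristic polynomial det(A - λI) = λ^2 - 2λ + 1 = 0.
Single eigenvalue λ = 1 with algebraic multiplicity 2.
Eigenvector v = (-1,-1); generalized eigenvector w with (A-λI)w=v is (3,2).
General solution: e^(t)[K_1·v + K_2·(t·v + w)].
Applying u(0)=2, v(0)=2 gives K_1=-2, K_2=0.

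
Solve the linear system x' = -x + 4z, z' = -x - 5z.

Coefficient matrix A = [[-1, 4], [-1, -5]].
Characteristic polynomial det(A - λI) = λ^2 + 6λ + 9 = 0.
Single eigenvalue λ = -3 with algebraic multiplicity 2.
Eigenvector v = (2,-1); generalized eigenvector w with (A-λI)w=v is (3,-1).
General solution: e^(-3t)[c_1·v + c_2·(t·v + w)].

x(t) = 2c_1e^(-3t) + 2c_2te^(-3t) + 3c_2e^(-3t), z(t) = -c_1e^(-3t) - c_2te^(-3t) - c_2e^(-3t)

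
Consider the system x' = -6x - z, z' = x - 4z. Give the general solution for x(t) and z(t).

x(t) = K_1e^(-5t) + K_2te^(-5t) + K_2e^(-5t), z(t) = -K_1e^(-5t) - K_2te^(-5t) - 2K_2e^(-5t)

Coefficient matrix A = [[-6, -1], [1, -4]].
Characteristic polynomial det(A - λI) = λ^2 + 10λ + 25 = 0.
Single eigenvalue λ = -5 with algebraic multiplicity 2.
Eigenvector v = (1,-1); generalized eigenvector w with (A-λI)w=v is (1,-2).
General solution: e^(-5t)[K_1·v + K_2·(t·v + w)].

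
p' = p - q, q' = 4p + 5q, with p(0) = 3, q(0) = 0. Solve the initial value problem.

p(t) = -6te^(3t) + 3e^(3t), q(t) = 12te^(3t)

Coefficient matrix A = [[1, -1], [4, 5]].
Characteristic polynomial det(A - λI) = λ^2 - 6λ + 9 = 0.
Single eigenvalue λ = 3 with algebraic multiplicity 2.
Eigenvector v = (1,-2); generalized eigenvector w with (A-λI)w=v is (-2,3).
General solution: e^(3t)[K_1·v + K_2·(t·v + w)].
Applying p(0)=3, q(0)=0 gives K_1=-9, K_2=-6.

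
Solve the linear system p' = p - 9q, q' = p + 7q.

Coefficient matrix A = [[1, -9], [1, 7]].
Characteristic polynomial det(A - λI) = λ^2 - 8λ + 16 = 0.
Single eigenvalue λ = 4 with algebraic multiplicity 2.
Eigenvector v = (-3,1); generalized eigenvector w with (A-λI)w=v is (1,0).
General solution: e^(4t)[K_1·v + K_2·(t·v + w)].

p(t) = -3K_1e^(4t) - 3K_2te^(4t) + K_2e^(4t), q(t) = K_1e^(4t) + K_2te^(4t)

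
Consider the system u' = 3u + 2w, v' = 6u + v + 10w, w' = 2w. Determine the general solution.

u(t) = -2c_1e^(2t) + c_3e^(3t), v(t) = -2c_1e^(2t) + c_2e^(t) + 3c_3e^(3t), w(t) = c_1e^(2t)

Coefficient matrix A = [[3, 0, 2], [6, 1, 10], [0, 0, 2]].
det(A - λI) = 0 gives eigenvalues λ = 2, 1, 3.
For λ=2: eigenvector (-2,-2,1).
For λ=1: eigenvector (0,1,0).
For λ=3: eigenvector (1,3,0).
General solution: c_1e^(2t)(-2,-2,1) + c_2e^(t)(0,1,0) + c_3e^(3t)(1,3,0).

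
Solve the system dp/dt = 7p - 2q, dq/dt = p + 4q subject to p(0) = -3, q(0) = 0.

Coefficient matrix A = [[7, -2], [1, 4]].
Characteristic polynomial det(A - λI) = λ^2 - 11λ + 30 = 0.
Eigenvalues λ = 6, 5.
For λ=6: (A-λI) row 1 is [1, -2], so an eigenvector is (2, 1).
For λ=5: (A-λI) row 1 is [2, -2], so an eigenvector is (-1, -1).
General solution: c_1e^(6t)(2,1) + c_2e^(5t)(-1,-1).
Applying p(0)=-3, q(0)=0 gives c_1=-3, c_2=-3.

p(t) = -6e^(6t) + 3e^(5t), q(t) = -3e^(6t) + 3e^(5t)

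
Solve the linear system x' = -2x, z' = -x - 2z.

x(t) = -C_2e^(-2t), z(t) = C_1e^(-2t) + C_2te^(-2t)

Coefficient matrix A = [[-2, 0], [-1, -2]].
Characteristic polynomial det(A - λI) = λ^2 + 4λ + 4 = 0.
Single eigenvalue λ = -2 with algebraic multiplicity 2.
Eigenvector v = (0,1); generalized eigenvector w with (A-λI)w=v is (-1,0).
General solution: e^(-2t)[C_1·v + C_2·(t·v + w)].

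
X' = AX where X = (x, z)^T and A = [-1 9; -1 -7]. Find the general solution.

x(t) = 3c_1e^(-4t) + 3c_2te^(-4t) - 2c_2e^(-4t), z(t) = -c_1e^(-4t) - c_2te^(-4t) + c_2e^(-4t)

Coefficient matrix A = [[-1, 9], [-1, -7]].
Characteristic polynomial det(A - λI) = λ^2 + 8λ + 16 = 0.
Single eigenvalue λ = -4 with algebraic multiplicity 2.
Eigenvector v = (3,-1); generalized eigenvector w with (A-λI)w=v is (-2,1).
General solution: e^(-4t)[c_1·v + c_2·(t·v + w)].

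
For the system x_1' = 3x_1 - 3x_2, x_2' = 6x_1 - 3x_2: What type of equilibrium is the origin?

center

A = [[3,-3],[6,-3]]; det(A-λI) = λ^2 + 9.
λ = 0 ± 3i: zero real part.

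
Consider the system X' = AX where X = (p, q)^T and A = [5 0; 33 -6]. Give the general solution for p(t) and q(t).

p(t) = K_2e^(5t), q(t) = -K_1e^(-6t) + 3K_2e^(5t)

Coefficient matrix A = [[5, 0], [33, -6]].
Characteristic polynomial det(A - λI) = λ^2 + λ - 30 = 0.
Eigenvalues λ = -6, 5.
For λ=-6: (A-λI) row 1 is [11, 0], so an eigenvector is (0, -1).
For λ=5: (A-λI) row 2 is [33, -11], so an eigenvector is (1, 3).
General solution: K_1e^(-6t)(0,-1) + K_2e^(5t)(1,3).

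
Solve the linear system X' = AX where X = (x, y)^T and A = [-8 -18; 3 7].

x(t) = -3C_1e^(-2t) + 2C_2e^(t), y(t) = C_1e^(-2t) - C_2e^(t)

Coefficient matrix A = [[-8, -18], [3, 7]].
Characteristic polynomial det(A - λI) = λ^2 + λ - 2 = 0.
Eigenvalues λ = -2, 1.
For λ=-2: (A-λI) row 1 is [-6, -18], so an eigenvector is (-3, 1).
For λ=1: (A-λI) row 1 is [-9, -18], so an eigenvector is (2, -1).
General solution: C_1e^(-2t)(-3,1) + C_2e^(t)(2,-1).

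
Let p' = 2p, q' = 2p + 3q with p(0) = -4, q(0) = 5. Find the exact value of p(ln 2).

-16

A = [[2,0],[2,3]]; eigenvalues λ = 3, 2.
Eigenvectors: (0,1) for λ=3, (-1,2) for λ=2.
From the initial condition, c_1 = -3, c_2 = 4.
p(ln 2) = (-3)(2^3)(0) + (4)(2^2)(-1) = -16.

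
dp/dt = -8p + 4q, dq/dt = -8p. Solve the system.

p(t) = c_1e^(-4t)cos(4t) + c_2e^(-4t)sin(4t), q(t) = -c_1e^(-4t)sin(4t) + c_1e^(-4t)cos(4t) + c_2e^(-4t)sin(4t) + c_2e^(-4t)cos(4t)

Coefficient matrix A = [[-8, 4], [-8, 0]].
Characteristic polynomial det(A - λI) = λ^2 + 8λ + 32 = 0.
Eigenvalues λ = -4 ± 4i (complex conjugate pair).
For λ=-4+4i: an eigenvector is (1,1) - i(0,-1) = (1, 1 + i).
A real fundamental pair from Re and Im of e^((-4+4i)t)v: X_1 = e^(-4t)(cos(4t)·(1,1) + sin(4t)·(0,-1)), X_2 = e^(-4t)(sin(4t)·(1,1) - cos(4t)·(0,-1)).
General solution: c_1X_1 + c_2X_2.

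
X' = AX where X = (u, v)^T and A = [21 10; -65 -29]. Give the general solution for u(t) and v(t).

Coefficient matrix A = [[21, 10], [-65, -29]].
Characteristic polynomial det(A - λI) = λ^2 + 8λ + 41 = 0.
Eigenvalues λ = -4 ± 5i (complex conjugate pair).
For λ=-4+5i: an eigenvector is (1,-2) - i(1,-3) = (1 - i, -2 + 3i).
A real fundamental pair from Re and Im of e^((-4+5i)t)v: X_1 = e^(-4t)(cos(5t)·(1,-2) + sin(5t)·(1,-3)), X_2 = e^(-4t)(sin(5t)·(1,-2) - cos(5t)·(1,-3)).
General solution: c_1X_1 + c_2X_2.

u(t) = c_1e^(-4t)sin(5t) + c_1e^(-4t)cos(5t) + c_2e^(-4t)sin(5t) - c_2e^(-4t)cos(5t), v(t) = -3c_1e^(-4t)sin(5t) - 2c_1e^(-4t)cos(5t) - 2c_2e^(-4t)sin(5t) + 3c_2e^(-4t)cos(5t)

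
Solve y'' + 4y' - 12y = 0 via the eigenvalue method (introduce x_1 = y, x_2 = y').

y(t) = K_1e^(-6t) + K_2e^(2t)

Let x_1 = y, x_2 = y'. Then x_1' = x_2 and x_2' = 12x_1 - 4x_2.
A = [[0,1],[12,-4]]; det(A-λI) = λ^2 + 4λ - 12.
Eigenvalues λ = -6, 2 with eigenvectors (1,-6), (1,2).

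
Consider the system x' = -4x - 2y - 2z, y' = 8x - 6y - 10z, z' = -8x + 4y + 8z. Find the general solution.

x(t) = -C_2e^(-2t) + C_3e^(-4t), y(t) = C_1e^(4t) + 3C_2e^(-2t) - C_3e^(-4t), z(t) = -C_1e^(4t) - 2C_2e^(-2t) + C_3e^(-4t)

Coefficient matrix A = [[-4, -2, -2], [8, -6, -10], [-8, 4, 8]].
det(A - λI) = 0 gives eigenvalues λ = 4, -2, -4.
For λ=4: eigenvector (0,1,-1).
For λ=-2: eigenvector (-1,3,-2).
For λ=-4: eigenvector (1,-1,1).
General solution: C_1e^(4t)(0,1,-1) + C_2e^(-2t)(-1,3,-2) + C_3e^(-4t)(1,-1,1).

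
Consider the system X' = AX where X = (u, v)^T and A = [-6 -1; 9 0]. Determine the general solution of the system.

u(t) = K_1e^(-3t) + K_2te^(-3t), v(t) = -3K_1e^(-3t) - 3K_2te^(-3t) - K_2e^(-3t)

Coefficient matrix A = [[-6, -1], [9, 0]].
Characteristic polynomial det(A - λI) = λ^2 + 6λ + 9 = 0.
Single eigenvalue λ = -3 with algebraic multiplicity 2.
Eigenvector v = (1,-3); generalized eigenvector w with (A-λI)w=v is (0,-1).
General solution: e^(-3t)[K_1·v + K_2·(t·v + w)].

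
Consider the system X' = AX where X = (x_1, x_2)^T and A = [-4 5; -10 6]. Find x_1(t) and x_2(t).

x_1(t) = K_1e^(t)cos(5t) + K_2e^(t)sin(5t), x_2(t) = -K_1e^(t)sin(5t) + K_1e^(t)cos(5t) + K_2e^(t)sin(5t) + K_2e^(t)cos(5t)

Coefficient matrix A = [[-4, 5], [-10, 6]].
Characteristic polynomial det(A - λI) = λ^2 - 2λ + 26 = 0.
Eigenvalues λ = 1 ± 5i (complex conjugate pair).
For λ=1+5i: an eigenvector is (1,1) - i(0,-1) = (1, 1 + i).
A real fundamental pair from Re and Im of e^((1+5i)t)v: X_1 = e^(t)(cos(5t)·(1,1) + sin(5t)·(0,-1)), X_2 = e^(t)(sin(5t)·(1,1) - cos(5t)·(0,-1)).
General solution: K_1X_1 + K_2X_2.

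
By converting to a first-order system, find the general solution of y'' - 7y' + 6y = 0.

y(t) = C_1e^(t) + C_2e^(6t)

Let x_1 = y, x_2 = y'. Then x_1' = x_2 and x_2' = -6x_1 + 7x_2.
A = [[0,1],[-6,7]]; det(A-λI) = λ^2 - 7λ + 6.
Eigenvalues λ = 1, 6 with eigenvectors (1,1), (1,6).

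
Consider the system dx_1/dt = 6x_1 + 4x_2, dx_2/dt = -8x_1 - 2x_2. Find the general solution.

x_1(t) = -K_1e^(2t)sin(4t) + K_2e^(2t)cos(4t), x_2(t) = K_1e^(2t)sin(4t) - K_1e^(2t)cos(4t) - K_2e^(2t)sin(4t) - K_2e^(2t)cos(4t)

Coefficient matrix A = [[6, 4], [-8, -2]].
Characteristic polynomial det(A - λI) = λ^2 - 4λ + 20 = 0.
Eigenvalues λ = 2 ± 4i (complex conjugate pair).
For λ=2+4i: an eigenvector is (0,-1) - i(-1,1) = (0 + i, -1 - i).
A real fundamental pair from Re and Im of e^((2+4i)t)v: X_1 = e^(2t)(cos(4t)·(0,-1) + sin(4t)·(-1,1)), X_2 = e^(2t)(sin(4t)·(0,-1) - cos(4t)·(-1,1)).
General solution: K_1X_1 + K_2X_2.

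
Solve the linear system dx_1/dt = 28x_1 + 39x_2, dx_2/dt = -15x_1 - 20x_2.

Coefficient matrix A = [[28, 39], [-15, -20]].
Characteristic polynomial det(A - λI) = λ^2 - 8λ + 25 = 0.
Eigenvalues λ = 4 ± 3i (complex conjugate pair).
For λ=4+3i: an eigenvector is (-2,1) - i(-3,2) = (-2 + 3i, 1 - 2i).
A real fundamental pair from Re and Im of e^((4+3i)t)v: X_1 = e^(4t)(cos(3t)·(-2,1) + sin(3t)·(-3,2)), X_2 = e^(4t)(sin(3t)·(-2,1) - cos(3t)·(-3,2)).
General solution: c_1X_1 + c_2X_2.

x_1(t) = -3c_1e^(4t)sin(3t) - 2c_1e^(4t)cos(3t) - 2c_2e^(4t)sin(3t) + 3c_2e^(4t)cos(3t), x_2(t) = 2c_1e^(4t)sin(3t) + c_1e^(4t)cos(3t) + c_2e^(4t)sin(3t) - 2c_2e^(4t)cos(3t)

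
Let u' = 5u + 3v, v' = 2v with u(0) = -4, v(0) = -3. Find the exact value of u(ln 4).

-7120

A = [[5,3],[0,2]]; eigenvalues λ = 2, 5.
Eigenvectors: (1,-1) for λ=2, (-1,0) for λ=5.
From the initial condition, c_1 = 3, c_2 = 7.
u(ln 4) = (3)(4^2)(1) + (7)(4^5)(-1) = -7120.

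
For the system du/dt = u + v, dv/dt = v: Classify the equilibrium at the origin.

A = [[1,1],[0,1]]; det(A-λI) = λ^2 - 2λ + 1.
repeated λ = 1 with a single eigenvector.

unstable improper node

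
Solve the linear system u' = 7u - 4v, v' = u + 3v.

Coefficient matrix A = [[7, -4], [1, 3]].
Characteristic polynomial det(A - λI) = λ^2 - 10λ + 25 = 0.
Single eigenvalue λ = 5 with algebraic multiplicity 2.
Eigenvector v = (2,1); generalized eigenvector w with (A-λI)w=v is (3,1).
General solution: e^(5t)[K_1·v + K_2·(t·v + w)].

u(t) = 2K_1e^(5t) + 2K_2te^(5t) + 3K_2e^(5t), v(t) = K_1e^(5t) + K_2te^(5t) + K_2e^(5t)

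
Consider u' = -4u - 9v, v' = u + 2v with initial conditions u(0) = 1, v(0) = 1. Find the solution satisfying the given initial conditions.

Coefficient matrix A = [[-4, -9], [1, 2]].
Characteristic polynomial det(A - λI) = λ^2 + 2λ + 1 = 0.
Single eigenvalue λ = -1 with algebraic multiplicity 2.
Eigenvector v = (3,-1); generalized eigenvector w with (A-λI)w=v is (-1,0).
General solution: e^(-t)[c_1·v + c_2·(t·v + w)].
Applying u(0)=1, v(0)=1 gives c_1=-1, c_2=-4.

u(t) = -12te^(-t) + e^(-t), v(t) = 4te^(-t) + e^(-t)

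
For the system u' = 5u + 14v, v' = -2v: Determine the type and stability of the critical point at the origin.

A = [[5,14],[0,-2]]; det(A-λI) = λ^2 - 3λ - 10.
λ = -2, 5: opposite signs.

saddle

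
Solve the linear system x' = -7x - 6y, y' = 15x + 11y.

x(t) = K_1e^(2t)sin(3t) - K_1e^(2t)cos(3t) - K_2e^(2t)sin(3t) - K_2e^(2t)cos(3t), y(t) = -2K_1e^(2t)sin(3t) + K_1e^(2t)cos(3t) + K_2e^(2t)sin(3t) + 2K_2e^(2t)cos(3t)

Coefficient matrix A = [[-7, -6], [15, 11]].
Characteristic polynomial det(A - λI) = λ^2 - 4λ + 13 = 0.
Eigenvalues λ = 2 ± 3i (complex conjugate pair).
For λ=2+3i: an eigenvector is (-1,1) - i(1,-2) = (-1 - i, 1 + 2i).
A real fundamental pair from Re and Im of e^((2+3i)t)v: X_1 = e^(2t)(cos(3t)·(-1,1) + sin(3t)·(1,-2)), X_2 = e^(2t)(sin(3t)·(-1,1) - cos(3t)·(1,-2)).
General solution: K_1X_1 + K_2X_2.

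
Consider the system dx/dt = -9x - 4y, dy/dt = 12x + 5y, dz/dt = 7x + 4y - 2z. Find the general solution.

x(t) = K_1e^(-t) + 2K_2e^(-3t), y(t) = -2K_1e^(-t) - 3K_2e^(-3t), z(t) = -K_1e^(-t) - 2K_2e^(-3t) + K_3e^(-2t)

Coefficient matrix A = [[-9, -4, 0], [12, 5, 0], [7, 4, -2]].
det(A - λI) = 0 gives eigenvalues λ = -1, -3, -2.
For λ=-1: eigenvector (1,-2,-1).
For λ=-3: eigenvector (2,-3,-2).
For λ=-2: eigenvector (0,0,1).
General solution: K_1e^(-t)(1,-2,-1) + K_2e^(-3t)(2,-3,-2) + K_3e^(-2t)(0,0,1).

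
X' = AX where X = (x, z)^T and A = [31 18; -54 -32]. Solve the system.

x(t) = 2c_1e^(4t) - c_2e^(-5t), z(t) = -3c_1e^(4t) + 2c_2e^(-5t)

Coefficient matrix A = [[31, 18], [-54, -32]].
Characteristic polynomial det(A - λI) = λ^2 + λ - 20 = 0.
Eigenvalues λ = 4, -5.
For λ=4: (A-λI) row 1 is [27, 18], so an eigenvector is (2, -3).
For λ=-5: (A-λI) row 1 is [36, 18], so an eigenvector is (-1, 2).
General solution: c_1e^(4t)(2,-3) + c_2e^(-5t)(-1,2).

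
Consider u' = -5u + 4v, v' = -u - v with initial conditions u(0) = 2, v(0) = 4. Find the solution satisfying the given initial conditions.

Coefficient matrix A = [[-5, 4], [-1, -1]].
Characteristic polynomial det(A - λI) = λ^2 + 6λ + 9 = 0.
Single eigenvalue λ = -3 with algebraic multiplicity 2.
Eigenvector v = (-2,-1); generalized eigenvector w with (A-λI)w=v is (1,0).
General solution: e^(-3t)[K_1·v + K_2·(t·v + w)].
Applying u(0)=2, v(0)=4 gives K_1=-4, K_2=-6.

u(t) = 12te^(-3t) + 2e^(-3t), v(t) = 6te^(-3t) + 4e^(-3t)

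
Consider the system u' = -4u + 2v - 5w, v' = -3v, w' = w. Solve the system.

Coefficient matrix A = [[-4, 2, -5], [0, -3, 0], [0, 0, 1]].
det(A - λI) = 0 gives eigenvalues λ = -4, 1, -3.
For λ=-4: eigenvector (1,0,0).
For λ=1: eigenvector (-1,0,1).
For λ=-3: eigenvector (2,1,0).
General solution: K_1e^(-4t)(1,0,0) + K_2e^(t)(-1,0,1) + K_3e^(-3t)(2,1,0).

u(t) = K_1e^(-4t) - K_2e^(t) + 2K_3e^(-3t), v(t) = K_3e^(-3t), w(t) = K_2e^(t)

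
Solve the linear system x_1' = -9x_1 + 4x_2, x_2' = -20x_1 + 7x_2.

Coefficient matrix A = [[-9, 4], [-20, 7]].
Characteristic polynomial det(A - λI) = λ^2 + 2λ + 17 = 0.
Eigenvalues λ = -1 ± 4i (complex conjugate pair).
For λ=-1+4i: an eigenvector is (0,1) - i(1,2) = (0 - i, 1 - 2i).
A real fundamental pair from Re and Im of e^((-1+4i)t)v: X_1 = e^(-t)(cos(4t)·(0,1) + sin(4t)·(1,2)), X_2 = e^(-t)(sin(4t)·(0,1) - cos(4t)·(1,2)).
General solution: c_1X_1 + c_2X_2.

x_1(t) = c_1e^(-t)sin(4t) - c_2e^(-t)cos(4t), x_2(t) = 2c_1e^(-t)sin(4t) + c_1e^(-t)cos(4t) + c_2e^(-t)sin(4t) - 2c_2e^(-t)cos(4t)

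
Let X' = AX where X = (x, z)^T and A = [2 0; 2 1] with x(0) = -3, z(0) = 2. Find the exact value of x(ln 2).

A = [[2,0],[2,1]]; eigenvalues λ = 2, 1.
Eigenvectors: (-1,-2) for λ=2, (0,1) for λ=1.
From the initial condition, c_1 = 3, c_2 = 8.
x(ln 2) = (3)(2^2)(-1) + (8)(2^1)(0) = -12.

-12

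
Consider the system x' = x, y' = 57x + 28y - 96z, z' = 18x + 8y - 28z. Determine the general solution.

x(t) = K_1e^(t), y(t) = 5K_1e^(t) + 4K_2e^(4t) + 3K_3e^(-4t), z(t) = 2K_1e^(t) + K_2e^(4t) + K_3e^(-4t)

Coefficient matrix A = [[1, 0, 0], [57, 28, -96], [18, 8, -28]].
det(A - λI) = 0 gives eigenvalues λ = 1, 4, -4.
For λ=1: eigenvector (1,5,2).
For λ=4: eigenvector (0,4,1).
For λ=-4: eigenvector (0,3,1).
General solution: K_1e^(t)(1,5,2) + K_2e^(4t)(0,4,1) + K_3e^(-4t)(0,3,1).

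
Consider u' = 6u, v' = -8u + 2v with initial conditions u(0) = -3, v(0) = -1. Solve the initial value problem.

Coefficient matrix A = [[6, 0], [-8, 2]].
Characteristic polynomial det(A - λI) = λ^2 - 8λ + 12 = 0.
Eigenvalues λ = 2, 6.
For λ=2: (A-λI) row 1 is [4, 0], so an eigenvector is (0, -1).
For λ=6: (A-λI) row 2 is [-8, -4], so an eigenvector is (1, -2).
General solution: C_1e^(2t)(0,-1) + C_2e^(6t)(1,-2).
Applying u(0)=-3, v(0)=-1 gives C_1=7, C_2=-3.

u(t) = -3e^(6t), v(t) = 6e^(6t) - 7e^(2t)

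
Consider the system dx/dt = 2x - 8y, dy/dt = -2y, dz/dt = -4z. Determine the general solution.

Coefficient matrix A = [[2, -8, 0], [0, -2, 0], [0, 0, -4]].
det(A - λI) = 0 gives eigenvalues λ = -4, 2, -2.
For λ=-4: eigenvector (0,0,1).
For λ=2: eigenvector (-1,0,0).
For λ=-2: eigenvector (2,1,0).
General solution: C_1e^(-4t)(0,0,1) + C_2e^(2t)(-1,0,0) + C_3e^(-2t)(2,1,0).

x(t) = -C_2e^(2t) + 2C_3e^(-2t), y(t) = C_3e^(-2t), z(t) = C_1e^(-4t)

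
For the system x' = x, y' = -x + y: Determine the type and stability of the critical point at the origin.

A = [[1,0],[-1,1]]; det(A-λI) = λ^2 - 2λ + 1.
repeated λ = 1 with a single eigenvector.

unstable improper node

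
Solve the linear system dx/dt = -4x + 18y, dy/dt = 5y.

Coefficient matrix A = [[-4, 18], [0, 5]].
Characteristic polynomial det(A - λI) = λ^2 - λ - 20 = 0.
Eigenvalues λ = -4, 5.
For λ=-4: (A-λI) row 1 is [0, 18], so an eigenvector is (-1, 0).
For λ=5: (A-λI) row 1 is [-9, 18], so an eigenvector is (2, 1).
General solution: K_1e^(-4t)(-1,0) + K_2e^(5t)(2,1).

x(t) = -K_1e^(-4t) + 2K_2e^(5t), y(t) = K_2e^(5t)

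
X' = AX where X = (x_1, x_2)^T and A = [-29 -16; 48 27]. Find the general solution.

x_1(t) = -2C_1e^(-5t) + C_2e^(3t), x_2(t) = 3C_1e^(-5t) - 2C_2e^(3t)

Coefficient matrix A = [[-29, -16], [48, 27]].
Characteristic polynomial det(A - λI) = λ^2 + 2λ - 15 = 0.
Eigenvalues λ = -5, 3.
For λ=-5: (A-λI) row 1 is [-24, -16], so an eigenvector is (-2, 3).
For λ=3: (A-λI) row 1 is [-32, -16], so an eigenvector is (1, -2).
General solution: C_1e^(-5t)(-2,3) + C_2e^(3t)(1,-2).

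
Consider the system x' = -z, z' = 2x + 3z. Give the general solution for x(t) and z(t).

Coefficient matrix A = [[0, -1], [2, 3]].
Characteristic polynomial det(A - λI) = λ^2 - 3λ + 2 = 0.
Eigenvalues λ = 2, 1.
For λ=2: (A-λI) row 1 is [-2, -1], so an eigenvector is (-1, 2).
For λ=1: (A-λI) row 1 is [-1, -1], so an eigenvector is (-1, 1).
General solution: K_1e^(2t)(-1,2) + K_2e^(t)(-1,1).

x(t) = -K_1e^(2t) - K_2e^(t), z(t) = 2K_1e^(2t) + K_2e^(t)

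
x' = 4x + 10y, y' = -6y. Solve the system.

Coefficient matrix A = [[4, 10], [0, -6]].
Characteristic polynomial det(A - λI) = λ^2 + 2λ - 24 = 0.
Eigenvalues λ = -6, 4.
For λ=-6: (A-λI) row 1 is [10, 10], so an eigenvector is (1, -1).
For λ=4: (A-λI) row 1 is [0, 10], so an eigenvector is (-1, 0).
General solution: c_1e^(-6t)(1,-1) + c_2e^(4t)(-1,0).

x(t) = c_1e^(-6t) - c_2e^(4t), y(t) = -c_1e^(-6t)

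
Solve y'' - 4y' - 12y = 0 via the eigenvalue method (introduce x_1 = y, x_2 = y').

y(t) = K_1e^(-2t) + K_2e^(6t)

Let x_1 = y, x_2 = y'. Then x_1' = x_2 and x_2' = 12x_1 + 4x_2.
A = [[0,1],[12,4]]; det(A-λI) = λ^2 - 4λ - 12.
Eigenvalues λ = -2, 6 with eigenvectors (1,-2), (1,6).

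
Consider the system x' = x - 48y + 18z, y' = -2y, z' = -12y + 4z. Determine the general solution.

Coefficient matrix A = [[1, -48, 18], [0, -2, 0], [0, -12, 4]].
det(A - λI) = 0 gives eigenvalues λ = 1, -2, 4.
For λ=1: eigenvector (1,0,0).
For λ=-2: eigenvector (4,1,2).
For λ=4: eigenvector (6,0,1).
General solution: C_1e^(t)(1,0,0) + C_2e^(-2t)(4,1,2) + C_3e^(4t)(6,0,1).

x(t) = C_1e^(t) + 4C_2e^(-2t) + 6C_3e^(4t), y(t) = C_2e^(-2t), z(t) = 2C_2e^(-2t) + C_3e^(4t)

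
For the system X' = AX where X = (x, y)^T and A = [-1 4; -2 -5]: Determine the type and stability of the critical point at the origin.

stable spiral

A = [[-1,4],[-2,-5]]; det(A-λI) = λ^2 + 6λ + 13.
λ = -3 ± 2i: negative real part.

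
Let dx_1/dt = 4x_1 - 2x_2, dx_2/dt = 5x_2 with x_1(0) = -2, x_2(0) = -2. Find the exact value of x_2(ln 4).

A = [[4,-2],[0,5]]; eigenvalues λ = 5, 4.
Eigenvectors: (-2,1) for λ=5, (1,0) for λ=4.
From the initial condition, c_1 = -2, c_2 = -6.
x_2(ln 4) = (-2)(4^5)(1) + (-6)(4^4)(0) = -2048.

-2048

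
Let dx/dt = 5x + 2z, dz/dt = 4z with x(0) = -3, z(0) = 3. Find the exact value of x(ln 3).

A = [[5,2],[0,4]]; eigenvalues λ = 4, 5.
Eigenvectors: (2,-1) for λ=4, (-1,0) for λ=5.
From the initial condition, c_1 = -3, c_2 = -3.
x(ln 3) = (-3)(3^4)(2) + (-3)(3^5)(-1) = 243.

243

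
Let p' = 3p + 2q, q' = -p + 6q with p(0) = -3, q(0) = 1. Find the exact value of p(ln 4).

3072

A = [[3,2],[-1,6]]; eigenvalues λ = 4, 5.
Eigenvectors: (2,1) for λ=4, (-1,-1) for λ=5.
From the initial condition, c_1 = -4, c_2 = -5.
p(ln 4) = (-4)(4^4)(2) + (-5)(4^5)(-1) = 3072.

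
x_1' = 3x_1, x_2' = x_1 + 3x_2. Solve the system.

x_1(t) = -c_2e^(3t), x_2(t) = -c_1e^(3t) - c_2te^(3t) + 3c_2e^(3t)

Coefficient matrix A = [[3, 0], [1, 3]].
Characteristic polynomial det(A - λI) = λ^2 - 6λ + 9 = 0.
Single eigenvalue λ = 3 with algebraic multiplicity 2.
Eigenvector v = (0,-1); generalized eigenvector w with (A-λI)w=v is (-1,3).
General solution: e^(3t)[c_1·v + c_2·(t·v + w)].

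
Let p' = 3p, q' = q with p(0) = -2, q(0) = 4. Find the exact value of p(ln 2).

-16

A = [[3,0],[0,1]]; eigenvalues λ = 1, 3.
Eigenvectors: (0,1) for λ=1, (-1,0) for λ=3.
From the initial condition, c_1 = 4, c_2 = 2.
p(ln 2) = (4)(2^1)(0) + (2)(2^3)(-1) = -16.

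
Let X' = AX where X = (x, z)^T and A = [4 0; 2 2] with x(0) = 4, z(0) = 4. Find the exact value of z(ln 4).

A = [[4,0],[2,2]]; eigenvalues λ = 4, 2.
Eigenvectors: (-1,-1) for λ=4, (0,1) for λ=2.
From the initial condition, c_1 = -4, c_2 = 0.
z(ln 4) = (-4)(4^4)(-1) + (0)(4^2)(1) = 1024.

1024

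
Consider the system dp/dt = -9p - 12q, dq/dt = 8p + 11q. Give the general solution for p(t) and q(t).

p(t) = 3c_1e^(-t) - c_2e^(3t), q(t) = -2c_1e^(-t) + c_2e^(3t)

Coefficient matrix A = [[-9, -12], [8, 11]].
Characteristic polynomial det(A - λI) = λ^2 - 2λ - 3 = 0.
Eigenvalues λ = -1, 3.
For λ=-1: (A-λI) row 1 is [-8, -12], so an eigenvector is (3, -2).
For λ=3: (A-λI) row 1 is [-12, -12], so an eigenvector is (-1, 1).
General solution: c_1e^(-t)(3,-2) + c_2e^(3t)(-1,1).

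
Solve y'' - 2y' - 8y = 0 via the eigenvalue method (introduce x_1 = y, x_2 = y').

Let x_1 = y, x_2 = y'. Then x_1' = x_2 and x_2' = 8x_1 + 2x_2.
A = [[0,1],[8,2]]; det(A-λI) = λ^2 - 2λ - 8.
Eigenvalues λ = 4, -2 with eigenvectors (1,4), (1,-2).

y(t) = C_1e^(4t) + C_2e^(-2t)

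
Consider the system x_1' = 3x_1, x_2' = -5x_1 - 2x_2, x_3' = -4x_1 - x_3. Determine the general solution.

Coefficient matrix A = [[3, 0, 0], [-5, -2, 0], [-4, 0, -1]].
det(A - λI) = 0 gives eigenvalues λ = 3, -2, -1.
For λ=3: eigenvector (1,-1,-1).
For λ=-2: eigenvector (0,1,0).
For λ=-1: eigenvector (0,0,1).
General solution: K_1e^(3t)(1,-1,-1) + K_2e^(-2t)(0,1,0) + K_3e^(-t)(0,0,1).

x_1(t) = K_1e^(3t), x_2(t) = -K_1e^(3t) + K_2e^(-2t), x_3(t) = -K_1e^(3t) + K_3e^(-t)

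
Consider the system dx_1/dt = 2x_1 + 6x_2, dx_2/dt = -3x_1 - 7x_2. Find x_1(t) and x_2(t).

x_1(t) = -c_1e^(-4t) + 2c_2e^(-t), x_2(t) = c_1e^(-4t) - c_2e^(-t)

Coefficient matrix A = [[2, 6], [-3, -7]].
Characteristic polynomial det(A - λI) = λ^2 + 5λ + 4 = 0.
Eigenvalues λ = -4, -1.
For λ=-4: (A-λI) row 1 is [6, 6], so an eigenvector is (-1, 1).
For λ=-1: (A-λI) row 1 is [3, 6], so an eigenvector is (2, -1).
General solution: c_1e^(-4t)(-1,1) + c_2e^(-t)(2,-1).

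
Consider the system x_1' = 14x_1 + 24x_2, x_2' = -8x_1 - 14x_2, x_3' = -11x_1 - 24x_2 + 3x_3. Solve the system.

Coefficient matrix A = [[14, 24, 0], [-8, -14, 0], [-11, -24, 3]].
det(A - λI) = 0 gives eigenvalues λ = 2, 3, -2.
For λ=2: eigenvector (-2,1,2).
For λ=3: eigenvector (0,0,1).
For λ=-2: eigenvector (3,-2,-3).
General solution: c_1e^(2t)(-2,1,2) + c_2e^(3t)(0,0,1) + c_3e^(-2t)(3,-2,-3).

x_1(t) = -2c_1e^(2t) + 3c_3e^(-2t), x_2(t) = c_1e^(2t) - 2c_3e^(-2t), x_3(t) = 2c_1e^(2t) + c_2e^(3t) - 3c_3e^(-2t)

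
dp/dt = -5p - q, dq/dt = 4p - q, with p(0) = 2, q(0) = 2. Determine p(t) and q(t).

p(t) = -6te^(-3t) + 2e^(-3t), q(t) = 12te^(-3t) + 2e^(-3t)

Coefficient matrix A = [[-5, -1], [4, -1]].
Characteristic polynomial det(A - λI) = λ^2 + 6λ + 9 = 0.
Single eigenvalue λ = -3 with algebraic multiplicity 2.
Eigenvector v = (1,-2); generalized eigenvector w with (A-λI)w=v is (-1,1).
General solution: e^(-3t)[K_1·v + K_2·(t·v + w)].
Applying p(0)=2, q(0)=2 gives K_1=-4, K_2=-6.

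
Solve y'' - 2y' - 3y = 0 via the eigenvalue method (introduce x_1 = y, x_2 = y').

y(t) = K_1e^(-t) + K_2e^(3t)

Let x_1 = y, x_2 = y'. Then x_1' = x_2 and x_2' = 3x_1 + 2x_2.
A = [[0,1],[3,2]]; det(A-λI) = λ^2 - 2λ - 3.
Eigenvalues λ = -1, 3 with eigenvectors (1,-1), (1,3).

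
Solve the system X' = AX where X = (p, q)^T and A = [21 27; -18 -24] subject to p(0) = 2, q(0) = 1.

Coefficient matrix A = [[21, 27], [-18, -24]].
Characteristic polynomial det(A - λI) = λ^2 + 3λ - 18 = 0.
Eigenvalues λ = 3, -6.
For λ=3: (A-λI) row 1 is [18, 27], so an eigenvector is (3, -2).
For λ=-6: (A-λI) row 1 is [27, 27], so an eigenvector is (-1, 1).
General solution: C_1e^(3t)(3,-2) + C_2e^(-6t)(-1,1).
Applying p(0)=2, q(0)=1 gives C_1=3, C_2=7.

p(t) = 9e^(3t) - 7e^(-6t), q(t) = -6e^(3t) + 7e^(-6t)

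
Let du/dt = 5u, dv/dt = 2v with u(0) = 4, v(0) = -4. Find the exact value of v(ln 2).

A = [[5,0],[0,2]]; eigenvalues λ = 2, 5.
Eigenvectors: (0,-1) for λ=2, (1,0) for λ=5.
From the initial condition, c_1 = 4, c_2 = 4.
v(ln 2) = (4)(2^2)(-1) + (4)(2^5)(0) = -16.

-16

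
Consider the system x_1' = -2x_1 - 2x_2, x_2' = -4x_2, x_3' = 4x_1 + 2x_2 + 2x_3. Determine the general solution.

x_1(t) = C_1e^(-4t) - C_3e^(-2t), x_2(t) = C_1e^(-4t), x_3(t) = -C_1e^(-4t) + C_2e^(2t) + C_3e^(-2t)

Coefficient matrix A = [[-2, -2, 0], [0, -4, 0], [4, 2, 2]].
det(A - λI) = 0 gives eigenvalues λ = -4, 2, -2.
For λ=-4: eigenvector (1,1,-1).
For λ=2: eigenvector (0,0,1).
For λ=-2: eigenvector (-1,0,1).
General solution: C_1e^(-4t)(1,1,-1) + C_2e^(2t)(0,0,1) + C_3e^(-2t)(-1,0,1).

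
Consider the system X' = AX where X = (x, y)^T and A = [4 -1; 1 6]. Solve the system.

x(t) = -C_1e^(5t) - C_2te^(5t) + C_2e^(5t), y(t) = C_1e^(5t) + C_2te^(5t)

Coefficient matrix A = [[4, -1], [1, 6]].
Characteristic polynomial det(A - λI) = λ^2 - 10λ + 25 = 0.
Single eigenvalue λ = 5 with algebraic multiplicity 2.
Eigenvector v = (-1,1); generalized eigenvector w with (A-λI)w=v is (1,0).
General solution: e^(5t)[C_1·v + C_2·(t·v + w)].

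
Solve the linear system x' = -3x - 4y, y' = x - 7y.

x(t) = -2c_1e^(-5t) - 2c_2te^(-5t) + 3c_2e^(-5t), y(t) = -c_1e^(-5t) - c_2te^(-5t) + 2c_2e^(-5t)

Coefficient matrix A = [[-3, -4], [1, -7]].
Characteristic polynomial det(A - λI) = λ^2 + 10λ + 25 = 0.
Single eigenvalue λ = -5 with algebraic multiplicity 2.
Eigenvector v = (-2,-1); generalized eigenvector w with (A-λI)w=v is (3,2).
General solution: e^(-5t)[c_1·v + c_2·(t·v + w)].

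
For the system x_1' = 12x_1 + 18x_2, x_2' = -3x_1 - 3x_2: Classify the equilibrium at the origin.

unstable node

A = [[12,18],[-3,-3]]; det(A-λI) = λ^2 - 9λ + 18.
λ = 6, 3: both positive.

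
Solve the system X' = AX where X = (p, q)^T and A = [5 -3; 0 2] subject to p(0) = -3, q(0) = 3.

p(t) = -6e^(5t) + 3e^(2t), q(t) = 3e^(2t)

Coefficient matrix A = [[5, -3], [0, 2]].
Characteristic polynomial det(A - λI) = λ^2 - 7λ + 10 = 0.
Eigenvalues λ = 5, 2.
For λ=5: (A-λI) row 1 is [0, -3], so an eigenvector is (-1, 0).
For λ=2: (A-λI) row 1 is [3, -3], so an eigenvector is (1, 1).
General solution: C_1e^(5t)(-1,0) + C_2e^(2t)(1,1).
Applying p(0)=-3, q(0)=3 gives C_1=6, C_2=3.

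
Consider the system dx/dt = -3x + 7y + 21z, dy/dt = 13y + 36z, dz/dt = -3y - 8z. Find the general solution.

x(t) = C_1e^(4t) - C_2e^(-3t), y(t) = 4C_1e^(4t) - 3C_3e^(t), z(t) = -C_1e^(4t) + C_3e^(t)

Coefficient matrix A = [[-3, 7, 21], [0, 13, 36], [0, -3, -8]].
det(A - λI) = 0 gives eigenvalues λ = 4, -3, 1.
For λ=4: eigenvector (1,4,-1).
For λ=-3: eigenvector (-1,0,0).
For λ=1: eigenvector (0,-3,1).
General solution: C_1e^(4t)(1,4,-1) + C_2e^(-3t)(-1,0,0) + C_3e^(t)(0,-3,1).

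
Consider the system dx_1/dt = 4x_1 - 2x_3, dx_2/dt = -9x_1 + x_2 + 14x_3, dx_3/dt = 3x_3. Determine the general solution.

x_1(t) = c_1e^(4t) + 2c_2e^(3t), x_2(t) = -3c_1e^(4t) - 2c_2e^(3t) + c_3e^(t), x_3(t) = c_2e^(3t)

Coefficient matrix A = [[4, 0, -2], [-9, 1, 14], [0, 0, 3]].
det(A - λI) = 0 gives eigenvalues λ = 4, 3, 1.
For λ=4: eigenvector (1,-3,0).
For λ=3: eigenvector (2,-2,1).
For λ=1: eigenvector (0,1,0).
General solution: c_1e^(4t)(1,-3,0) + c_2e^(3t)(2,-2,1) + c_3e^(t)(0,1,0).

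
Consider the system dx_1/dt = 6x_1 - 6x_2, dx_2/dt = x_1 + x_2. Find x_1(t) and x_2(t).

Coefficient matrix A = [[6, -6], [1, 1]].
Characteristic polynomial det(A - λI) = λ^2 - 7λ + 12 = 0.
Eigenvalues λ = 4, 3.
For λ=4: (A-λI) row 1 is [2, -6], so an eigenvector is (3, 1).
For λ=3: (A-λI) row 1 is [3, -6], so an eigenvector is (-2, -1).
General solution: K_1e^(4t)(3,1) + K_2e^(3t)(-2,-1).

x_1(t) = 3K_1e^(4t) - 2K_2e^(3t), x_2(t) = K_1e^(4t) - K_2e^(3t)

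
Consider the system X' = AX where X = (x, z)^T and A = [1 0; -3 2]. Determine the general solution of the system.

x(t) = K_2e^(t), z(t) = -K_1e^(2t) + 3K_2e^(t)

Coefficient matrix A = [[1, 0], [-3, 2]].
Characteristic polynomial det(A - λI) = λ^2 - 3λ + 2 = 0.
Eigenvalues λ = 2, 1.
For λ=2: (A-λI) row 1 is [-1, 0], so an eigenvector is (0, -1).
For λ=1: (A-λI) row 2 is [-3, 1], so an eigenvector is (1, 3).
General solution: K_1e^(2t)(0,-1) + K_2e^(t)(1,3).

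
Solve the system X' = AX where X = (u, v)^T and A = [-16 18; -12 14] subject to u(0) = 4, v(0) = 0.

Coefficient matrix A = [[-16, 18], [-12, 14]].
Characteristic polynomial det(A - λI) = λ^2 + 2λ - 8 = 0.
Eigenvalues λ = 2, -4.
For λ=2: (A-λI) row 1 is [-18, 18], so an eigenvector is (-1, -1).
For λ=-4: (A-λI) row 1 is [-12, 18], so an eigenvector is (3, 2).
General solution: K_1e^(2t)(-1,-1) + K_2e^(-4t)(3,2).
Applying u(0)=4, v(0)=0 gives K_1=8, K_2=4.

u(t) = -8e^(2t) + 12e^(-4t), v(t) = -8e^(2t) + 8e^(-4t)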